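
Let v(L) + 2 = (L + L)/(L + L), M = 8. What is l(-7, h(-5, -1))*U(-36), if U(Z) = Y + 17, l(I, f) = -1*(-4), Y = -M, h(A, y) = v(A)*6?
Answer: 36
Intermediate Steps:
v(L) = -1 (v(L) = -2 + (L + L)/(L + L) = -2 + (2*L)/((2*L)) = -2 + (2*L)*(1/(2*L)) = -2 + 1 = -1)
h(A, y) = -6 (h(A, y) = -1*6 = -6)
Y = -8 (Y = -1*8 = -8)
l(I, f) = 4
U(Z) = 9 (U(Z) = -8 + 17 = 9)
l(-7, h(-5, -1))*U(-36) = 4*9 = 36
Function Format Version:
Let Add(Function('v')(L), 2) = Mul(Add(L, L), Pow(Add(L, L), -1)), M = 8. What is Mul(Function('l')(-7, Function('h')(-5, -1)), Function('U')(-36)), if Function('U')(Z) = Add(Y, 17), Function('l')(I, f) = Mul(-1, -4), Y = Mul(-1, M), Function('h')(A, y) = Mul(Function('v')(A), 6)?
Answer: 36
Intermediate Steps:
Function('v')(L) = -1 (Function('v')(L) = Add(-2, Mul(Add(L, L), Pow(Add(L, L), -1))) = Add(-2, Mul(Mul(2, L), Pow(Mul(2, L), -1))) = Add(-2, Mul(Mul(2, L), Mul(Rational(1, 2), Pow(L, -1)))) = Add(-2, 1) = -1)
Function('h')(A, y) = -6 (Function('h')(A, y) = Mul(-1, 6) = -6)
Y = -8 (Y = Mul(-1, 8) = -8)
Function('l')(I, f) = 4
Function('U')(Z) = 9 (Function('U')(Z) = Add(-8, 17) = 9)
Mul(Function('l')(-7, Function('h')(-5, -1)), Function('U')(-36)) = Mul(4, 9) = 36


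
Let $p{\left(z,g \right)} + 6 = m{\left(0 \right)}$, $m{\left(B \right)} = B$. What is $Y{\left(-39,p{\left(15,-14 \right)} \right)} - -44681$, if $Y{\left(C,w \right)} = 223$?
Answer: $44904$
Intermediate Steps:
$p{\left(z,g \right)} = -6$ ($p{\left(z,g \right)} = -6 + 0 = -6$)
$Y{\left(-39,p{\left(15,-14 \right)} \right)} - -44681 = 223 - -44681 = 223 + 44681 = 44904$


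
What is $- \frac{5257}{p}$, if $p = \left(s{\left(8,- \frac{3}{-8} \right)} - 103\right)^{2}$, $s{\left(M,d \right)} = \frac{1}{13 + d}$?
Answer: $- \frac{60187393}{121286169} \approx -0.49624$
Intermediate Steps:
$p = \frac{121286169}{11449}$ ($p = \left(\frac{1}{13 - \frac{3}{-8}} - 103\right)^{2} = \left(\frac{1}{13 - - \frac{3}{8}} - 103\right)^{2} = \left(\frac{1}{13 + \frac{3}{8}} - 103\right)^{2} = \left(\frac{1}{\frac{107}{8}} - 103\right)^{2} = \left(\frac{8}{107} - 103\right)^{2} = \left(- \frac{11013}{107}\right)^{2} = \frac{121286169}{11449} \approx 10594.0$)
$- \frac{5257}{p} = - \frac{5257}{\frac{121286169}{11449}} = \left(-5257\right) \frac{11449}{121286169} = - \frac{60187393}{121286169}$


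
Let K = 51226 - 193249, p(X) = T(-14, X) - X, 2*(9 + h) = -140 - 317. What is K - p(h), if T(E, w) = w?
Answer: -142023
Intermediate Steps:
h = -475/2 (h = -9 + (-140 - 317)/2 = -9 + (1/2)*(-457) = -9 - 457/2 = -475/2 ≈ -237.50)
p(X) = 0 (p(X) = X - X = 0)
K = -142023
K - p(h) = -142023 - 1*0 = -142023 + 0 = -142023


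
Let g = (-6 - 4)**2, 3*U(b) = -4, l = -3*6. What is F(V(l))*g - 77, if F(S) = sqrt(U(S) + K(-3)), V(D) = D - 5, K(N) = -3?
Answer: -77 + 100*I*sqrt(39)/3 ≈ -77.0 + 208.17*I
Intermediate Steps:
l = -18
U(b) = -4/3 (U(b) = (1/3)*(-4) = -4/3)
V(D) = -5 + D
g = 100 (g = (-10)**2 = 100)
F(S) = I*sqrt(39)/3 (F(S) = sqrt(-4/3 - 3) = sqrt(-13/3) = I*sqrt(39)/3)
F(V(l))*g - 77 = (I*sqrt(39)/3)*100 - 77 = 100*I*sqrt(39)/3 - 77 = -77 + 100*I*sqrt(39)/3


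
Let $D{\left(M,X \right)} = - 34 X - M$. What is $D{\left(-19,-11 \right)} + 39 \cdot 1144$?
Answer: $45009$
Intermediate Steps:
$D{\left(M,X \right)} = - M - 34 X$
$D{\left(-19,-11 \right)} + 39 \cdot 1144 = \left(\left(-1\right) \left(-19\right) - -374\right) + 39 \cdot 1144 = \left(19 + 374\right) + 44616 = 393 + 44616 = 45009$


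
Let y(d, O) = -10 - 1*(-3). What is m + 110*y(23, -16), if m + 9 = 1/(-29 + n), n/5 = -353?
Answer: -1397527/1794 ≈ -779.00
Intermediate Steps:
n = -1765 (n = 5*(-353) = -1765)
y(d, O) = -7 (y(d, O) = -10 + 3 = -7)
m = -16147/1794 (m = -9 + 1/(-29 - 1765) = -9 + 1/(-1794) = -9 - 1/1794 = -16147/1794 ≈ -9.0005)
m + 110*y(23, -16) = -16147/1794 + 110*(-7) = -16147/1794 - 770 = -1397527/1794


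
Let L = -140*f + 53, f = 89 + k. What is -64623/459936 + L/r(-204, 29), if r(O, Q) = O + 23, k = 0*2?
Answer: 1898243063/27749472 ≈ 68.406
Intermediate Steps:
k = 0
r(O, Q) = 23 + O
f = 89 (f = 89 + 0 = 89)
L = -12407 (L = -140*89 + 53 = -12460 + 53 = -12407)
-64623/459936 + L/r(-204, 29) = -64623/459936 - 12407/(23 - 204) = -64623*1/459936 - 12407/(-181) = -21541/153312 - 12407*(-1/181) = -21541/153312 + 12407/181 = 1898243063/27749472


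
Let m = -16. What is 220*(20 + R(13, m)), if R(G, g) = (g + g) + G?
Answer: 220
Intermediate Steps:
R(G, g) = G + 2*g (R(G, g) = 2*g + G = G + 2*g)
220*(20 + R(13, m)) = 220*(20 + (13 + 2*(-16))) = 220*(20 + (13 - 32)) = 220*(20 - 19) = 220*1 = 220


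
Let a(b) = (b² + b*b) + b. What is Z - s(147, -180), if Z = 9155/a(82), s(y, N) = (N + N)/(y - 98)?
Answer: 1063879/132594 ≈ 8.0236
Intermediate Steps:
s(y, N) = 2*N/(-98 + y) (s(y, N) = (2*N)/(-98 + y) = 2*N/(-98 + y))
a(b) = b + 2*b² (a(b) = (b² + b²) + b = 2*b² + b = b + 2*b²)
Z = 1831/2706 (Z = 9155/((82*(1 + 2*82))) = 9155/((82*(1 + 164))) = 9155/((82*165)) = 9155/13530 = 9155*(1/13530) = 1831/2706 ≈ 0.67664)
Z - s(147, -180) = 1831/2706 - 2*(-180)/(-98 + 147) = 1831/2706 - 2*(-180)/49 = 1831/2706 - 1*(-360/49) = 1831/2706 + 360/49 = 1063879/132594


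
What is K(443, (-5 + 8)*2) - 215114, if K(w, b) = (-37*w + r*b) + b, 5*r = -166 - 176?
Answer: -1159547/5 ≈ -2.3191e+5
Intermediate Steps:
r = -342/5 (r = (-166 - 176)/5 = (1/5)*(-342) = -342/5 ≈ -68.400)
K(w, b) = -37*w - 337*b/5 (K(w, b) = (-37*w - 342*b/5) + b = -37*w - 337*b/5)
K(443, (-5 + 8)*2) - 215114 = (-37*443 - 337*(-5 + 8)*2/5) - 215114 = (-16391 - 1011*2/5) - 215114 = (-16391 - 337/5*6) - 215114 = (-16391 - 2022/5) - 215114 = -83977/5 - 215114 = -1159547/5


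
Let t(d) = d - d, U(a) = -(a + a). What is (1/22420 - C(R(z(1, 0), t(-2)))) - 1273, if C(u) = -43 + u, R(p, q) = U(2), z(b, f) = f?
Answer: -27486919/22420 ≈ -1226.0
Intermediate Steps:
U(a) = -2*a
t(d) = 0
R(p, q) = -4 (R(p, q) = -2*2 = -4)
(1/22420 - C(R(z(1, 0), t(-2)))) - 1273 = (1/22420 - (-43 - 4)) - 1273 = (1/22420 - 1*(-47)) - 1273 = (1/22420 + 47) - 1273 = 1053741/22420 - 1273 = -27486919/22420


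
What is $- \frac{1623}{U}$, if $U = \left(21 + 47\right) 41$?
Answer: $- \frac{1623}{2788} \approx -0.58214$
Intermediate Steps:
$U = 2788$ ($U = 68 \cdot 41 = 2788$)
$- \frac{1623}{U} = - \frac{1623}{2788}$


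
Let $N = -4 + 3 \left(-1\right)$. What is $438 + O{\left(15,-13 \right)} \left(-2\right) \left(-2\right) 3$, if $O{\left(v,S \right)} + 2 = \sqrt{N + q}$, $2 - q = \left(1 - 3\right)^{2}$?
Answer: $414 + 36 i \approx 414.0 + 36.0 i$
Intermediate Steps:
$N = -7$ ($N = -4 - 3 = -7$)
$q = -2$ ($q = 2 - \left(1 - 3\right)^{2} = 2 - \left(-2\right)^{2} = 2 - 4 = -2$)
$O{\left(v,S \right)} = -2 + 3 i$ ($O{\left(v,S \right)} = -2 + \sqrt{-7 - 2} = -2 + \sqrt{-9} = -2 + 3 i$)
$438 + O{\left(15,-13 \right)} \left(-2\right) \left(-2\right) 3 = 438 + \left(-2 + 3 i\right) \left(-2\right) \left(-2\right) 3 = 438 + \left(-2 + 3 i\right) 4 \cdot 3 = 438 + \left(-2 + 3 i\right) 12 = 438 - \left(24 - 36 i\right) = 414 + 36 i$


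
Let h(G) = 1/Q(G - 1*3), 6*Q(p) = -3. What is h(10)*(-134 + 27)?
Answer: 214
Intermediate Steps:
Q(p) = -1/2 (Q(p) = (1/6)*(-3) = -1/2)
h(G) = -2 (h(G) = 1/(-1/2) = -2)
h(10)*(-134 + 27) = -2*(-134 + 27) = -2*(-107) = 214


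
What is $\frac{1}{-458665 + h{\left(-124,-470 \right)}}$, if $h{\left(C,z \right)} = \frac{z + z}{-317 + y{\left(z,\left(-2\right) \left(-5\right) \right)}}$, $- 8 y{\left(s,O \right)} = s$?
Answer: $- \frac{1033}{473797185} \approx -2.1803 \cdot 10^{-6}$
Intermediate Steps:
$y{\left(s,O \right)} = - \frac{s}{8}$
$h{\left(C,z \right)} = \frac{2 z}{-317 - \frac{z}{8}}$ ($h{\left(C,z \right)} = \frac{z + z}{-317 - \frac{z}{8}} = \frac{2 z}{-317 - \frac{z}{8}}$)
$\frac{1}{-458665 + h{\left(-124,-470 \right)}} = \frac{1}{-458665 - - \frac{7520}{2536 - 470}} = \frac{1}{-458665 - - \frac{7520}{2066}} = \frac{1}{-458665 - \left(-7520\right) \frac{1}{2066}} = \frac{1}{-458665 + \frac{3760}{1033}} = \frac{1}{- \frac{473797185}{1033}} = - \frac{1033}{473797185}$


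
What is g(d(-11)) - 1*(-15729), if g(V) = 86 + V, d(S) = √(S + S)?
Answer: 15815 + I*√22 ≈ 15815.0 + 4.6904*I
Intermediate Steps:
d(S) = √2*√S (d(S) = √(2*S) = √2*√S)
g(d(-11)) - 1*(-15729) = (86 + √2*√(-11)) - 1*(-15729) = (86 + √2*(I*√11)) + 15729 = (86 + I*√22) + 15729 = 15815 + I*√22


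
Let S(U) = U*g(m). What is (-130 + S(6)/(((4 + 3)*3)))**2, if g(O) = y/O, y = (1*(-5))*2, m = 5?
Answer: 835396/49 ≈ 17049.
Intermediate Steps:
y = -10 (y = -5*2 = -10)
g(O) = -10/O
S(U) = -2*U (S(U) = U*(-10/5) = U*(-10*1/5) = U*(-2) = -2*U)
(-130 + S(6)/(((4 + 3)*3)))**2 = (-130 + (-2*6)/(((4 + 3)*3)))**2 = (-130 - 12/(7*3))**2 = (-130 - 12/21)**2 = (-130 - 12*1/21)**2 = (-130 - 4/7)**2 = (-914/7)**2 = 835396/49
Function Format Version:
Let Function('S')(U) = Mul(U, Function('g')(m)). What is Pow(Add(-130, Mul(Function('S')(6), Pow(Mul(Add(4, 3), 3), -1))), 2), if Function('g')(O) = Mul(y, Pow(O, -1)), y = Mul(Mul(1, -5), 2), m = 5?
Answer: Rational(835396, 49) ≈ 17049.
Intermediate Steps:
y = -10 (y = Mul(-5, 2) = -10)
Function('g')(O) = Mul(-10, Pow(O, -1))
Function('S')(U) = Mul(-2, U) (Function('S')(U) = Mul(U, Mul(-10, Pow(5, -1))) = Mul(U, Mul(-10, Rational(1, 5))) = Mul(U, -2) = Mul(-2, U))
Pow(Add(-130, Mul(Function('S')(6), Pow(Mul(Add(4, 3), 3), -1))), 2) = Pow(Add(-130, Mul(Mul(-2, 6), Pow(Mul(Add(4, 3), 3), -1))), 2) = Pow(Add(-130, Mul(-12, Pow(Mul(7, 3), -1))), 2) = Pow(Add(-130, Mul(-12, Pow(21, -1))), 2) = Pow(Add(-130, Mul(-12, Rational(1, 21))), 2) = Pow(Add(-130, Rational(-4, 7)), 2) = Pow(Rational(-914, 7), 2) = Rational(835396, 49)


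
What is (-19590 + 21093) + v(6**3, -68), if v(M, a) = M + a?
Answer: 1651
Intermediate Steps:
(-19590 + 21093) + v(6**3, -68) = (-19590 + 21093) + (6**3 - 68) = 1503 + (216 - 68) = 1503 + 148 = 1651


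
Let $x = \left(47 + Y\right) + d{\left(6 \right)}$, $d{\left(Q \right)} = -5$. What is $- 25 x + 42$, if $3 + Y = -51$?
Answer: $342$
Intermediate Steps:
$Y = -54$ ($Y = -3 - 51 = -54$)
$x = -12$ ($x = \left(47 - 54\right) - 5 = -7 - 5 = -12$)
$- 25 x + 42 = \left(-25\right) \left(-12\right) + 42 = 300 + 42 = 342$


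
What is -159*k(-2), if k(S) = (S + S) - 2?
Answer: 954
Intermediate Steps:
k(S) = -2 + 2*S (k(S) = 2*S - 2 = -2 + 2*S)
-159*k(-2) = -159*(-2 + 2*(-2)) = -159*(-2 - 4) = -159*(-6) = 954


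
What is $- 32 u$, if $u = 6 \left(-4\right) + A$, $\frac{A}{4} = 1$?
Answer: $640$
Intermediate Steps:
$A = 4$ ($A = 4 \cdot 1 = 4$)
$u = -20$ ($u = 6 \left(-4\right) + 4 = -24 + 4 = -20$)
$- 32 u = \left(-32\right) \left(-20\right) = 640$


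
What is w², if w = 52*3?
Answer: 24336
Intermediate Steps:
w = 156
w² = 156² = 24336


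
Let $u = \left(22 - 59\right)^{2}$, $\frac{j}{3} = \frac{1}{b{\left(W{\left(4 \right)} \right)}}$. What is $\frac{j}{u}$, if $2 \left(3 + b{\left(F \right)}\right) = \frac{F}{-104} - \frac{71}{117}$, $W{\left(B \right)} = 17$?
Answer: $- \frac{5616}{8675353} \approx -0.00064735$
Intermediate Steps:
$b{\left(F \right)} = - \frac{773}{234} - \frac{F}{208}$ ($b{\left(F \right)} = -3 + \frac{\frac{F}{-104} - \frac{71}{117}}{2} = -3 + \frac{F \left(- \frac{1}{104}\right) - \frac{71}{117}}{2} = -3 + \frac{- \frac{F}{104} - \frac{71}{117}}{2} = -3 + \frac{- \frac{71}{117} - \frac{F}{104}}{2} = -3 - \left(\frac{71}{234} + \frac{F}{208}\right) = - \frac{773}{234} - \frac{F}{208}$)
$j = - \frac{5616}{6337}$ ($j = \frac{3}{- \frac{773}{234} - \frac{17}{208}} = \frac{3}{- \frac{6337}{1872}} = 3 \left(- \frac{1872}{6337}\right) = - \frac{5616}{6337} \approx -0.88622$)
$u = 1369$ ($u = \left(-37\right)^{2} = 1369$)
$\frac{j}{u} = - \frac{5616}{6337 \cdot 1369} = \left(- \frac{5616}{6337}\right) \frac{1}{1369} = - \frac{5616}{8675353}$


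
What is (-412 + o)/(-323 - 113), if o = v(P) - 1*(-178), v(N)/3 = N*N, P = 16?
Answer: -267/218 ≈ -1.2248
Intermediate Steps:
v(N) = 3*N² (v(N) = 3*(N*N) = 3*N²)
o = 946 (o = 3*16² - 1*(-178) = 3*256 + 178 = 768 + 178 = 946)
(-412 + o)/(-323 - 113) = (-412 + 946)/(-323 - 113) = 534/(-436) = 534*(-1/436) = -267/218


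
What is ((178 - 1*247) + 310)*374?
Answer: 90134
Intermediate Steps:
((178 - 1*247) + 310)*374 = ((178 - 247) + 310)*374 = (-69 + 310)*374 = 241*374 = 90134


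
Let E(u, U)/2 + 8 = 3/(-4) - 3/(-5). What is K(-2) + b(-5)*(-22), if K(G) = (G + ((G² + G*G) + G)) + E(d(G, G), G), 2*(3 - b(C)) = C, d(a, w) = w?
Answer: -1333/10 ≈ -133.30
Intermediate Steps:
E(u, U) = -163/10 (E(u, U) = -16 + 2*(3/(-4) - 3/(-5)) = -16 + 2*(3*(-¼) - 3*(-⅕)) = -16 + 2*(-¾ + ⅗) = -16 + 2*(-3/20) = -16 - 3/10 = -163/10)
b(C) = 3 - C/2
K(G) = -163/10 + 2*G + 2*G² (K(G) = (G + ((G² + G*G) + G)) - 163/10 = (G + ((G² + G²) + G)) - 163/10 = (G + (2*G² + G)) - 163/10 = (G + (G + 2*G²)) - 163/10 = (2*G + 2*G²) - 163/10 = -163/10 + 2*G + 2*G²)
K(-2) + b(-5)*(-22) = (-163/10 + 2*(-2) + 2*(-2)²) + (3 - ½*(-5))*(-22) = (-163/10 - 4 + 2*4) + (3 + 5/2)*(-22) = (-163/10 - 4 + 8) + (11/2)*(-22) = -123/10 - 121 = -1333/10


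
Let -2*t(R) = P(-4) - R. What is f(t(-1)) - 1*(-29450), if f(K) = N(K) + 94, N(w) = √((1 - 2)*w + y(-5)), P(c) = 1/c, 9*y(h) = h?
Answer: 29544 + I*√26/12 ≈ 29544.0 + 0.42492*I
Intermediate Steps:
y(h) = h/9
N(w) = √(-5/9 - w) (N(w) = √((1 - 2)*w + (⅑)*(-5)) = √(-w - 5/9) = √(-5/9 - w))
t(R) = ⅛ + R/2 (t(R) = -(1/(-4) - R)/2 = -(-¼ - R)/2 = ⅛ + R/2)
f(K) = 94 + √(-5 - 9*K)/3 (f(K) = √(-5 - 9*K)/3 + 94 = 94 + √(-5 - 9*K)/3)
f(t(-1)) - 1*(-29450) = (94 + √(-5 - 9*(⅛ + (½)*(-1)))/3) - 1*(-29450) = (94 + √(-5 - 9*(⅛ - ½))/3) + 29450 = (94 + √(-5 - 9*(-3/8))/3) + 29450 = (94 + √(-5 + 27/8)/3) + 29450 = (94 + √(-13/8)/3) + 29450 = (94 + (I*√26/4)/3) + 29450 = (94 + I*√26/12) + 29450 = 29544 + I*√26/12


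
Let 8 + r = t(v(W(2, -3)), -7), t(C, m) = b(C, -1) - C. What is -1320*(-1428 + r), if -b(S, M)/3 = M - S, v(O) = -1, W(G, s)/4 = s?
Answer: 1894200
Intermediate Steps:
W(G, s) = 4*s
b(S, M) = -3*M + 3*S (b(S, M) = -3*(M - S) = -3*M + 3*S)
t(C, m) = 3 + 2*C (t(C, m) = (-3*(-1) + 3*C) - C = (3 + 3*C) - C = 3 + 2*C)
r = -7 (r = -8 + (3 + 2*(-1)) = -8 + (3 - 2) = -8 + 1 = -7)
-1320*(-1428 + r) = -1320*(-1428 - 7) = -1320*(-1435) = 1894200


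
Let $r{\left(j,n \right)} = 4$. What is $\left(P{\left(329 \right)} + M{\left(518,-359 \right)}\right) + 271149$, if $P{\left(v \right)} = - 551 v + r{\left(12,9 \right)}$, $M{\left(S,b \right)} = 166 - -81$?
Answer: $90121$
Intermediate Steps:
$M{\left(S,b \right)} = 247$ ($M{\left(S,b \right)} = 166 + 81 = 247$)
$P{\left(v \right)} = 4 - 551 v$ ($P{\left(v \right)} = - 551 v + 4 = 4 - 551 v$)
$\left(P{\left(329 \right)} + M{\left(518,-359 \right)}\right) + 271149 = \left(\left(4 - 181279\right) + 247\right) + 271149 = \left(-181275 + 247\right) + 271149 = -181028 + 271149 = 90121$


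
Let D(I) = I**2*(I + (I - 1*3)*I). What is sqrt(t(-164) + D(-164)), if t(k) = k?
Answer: 2*sqrt(183054135) ≈ 27060.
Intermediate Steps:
D(I) = I**2*(I + I*(-3 + I)) (D(I) = I**2*(I + (I - 3)*I) = I**2*(I + (-3 + I)*I) = I**2*(I + I*(-3 + I)))
sqrt(t(-164) + D(-164)) = sqrt(-164 + (-164)**3*(-2 - 164)) = sqrt(-164 - 4410944*(-166)) = sqrt(-164 + 732216704) = sqrt(732216540) = 2*sqrt(183054135)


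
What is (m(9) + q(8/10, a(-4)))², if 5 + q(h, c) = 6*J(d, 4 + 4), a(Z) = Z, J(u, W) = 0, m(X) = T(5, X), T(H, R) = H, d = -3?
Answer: 0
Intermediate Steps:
m(X) = 5
q(h, c) = -5 (q(h, c) = -5 + 6*0 = -5 + 0 = -5)
(m(9) + q(8/10, a(-4)))² = (5 - 5)² = 0² = 0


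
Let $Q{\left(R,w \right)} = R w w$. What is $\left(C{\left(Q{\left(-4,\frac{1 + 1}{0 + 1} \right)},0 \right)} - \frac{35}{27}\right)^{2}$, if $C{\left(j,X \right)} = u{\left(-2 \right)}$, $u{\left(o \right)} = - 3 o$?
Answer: $\frac{16129}{729} \approx 22.125$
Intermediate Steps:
$Q{\left(R,w \right)} = R w^{2}$
$C{\left(j,X \right)} = 6$ ($C{\left(j,X \right)} = \left(-3\right) \left(-2\right) = 6$)
$\left(C{\left(Q{\left(-4,\frac{1 + 1}{0 + 1} \right)},0 \right)} - \frac{35}{27}\right)^{2} = \left(6 - \frac{35}{27}\right)^{2} = \left(\frac{127}{27}\right)^{2} = \frac{16129}{729}$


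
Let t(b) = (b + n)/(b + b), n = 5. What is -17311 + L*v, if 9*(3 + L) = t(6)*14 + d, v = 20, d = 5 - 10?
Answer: -468547/27 ≈ -17354.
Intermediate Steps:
d = -5
t(b) = (5 + b)/(2*b) (t(b) = (b + 5)/(b + b) = (5 + b)/((2*b)) = (5 + b)*(1/(2*b)) = (5 + b)/(2*b))
L = -115/54 (L = -3 + (((½)*(5 + 6)/6)*14 - 5)/9 = -3 + (((½)*(⅙)*11)*14 - 5)/9 = -3 + ((11/12)*14 - 5)/9 = -3 + (77/6 - 5)/9 = -3 + (⅑)*(47/6) = -3 + 47/54 = -115/54 ≈ -2.1296)
-17311 + L*v = -17311 - 115/54*20 = -17311 - 1150/27 = -468547/27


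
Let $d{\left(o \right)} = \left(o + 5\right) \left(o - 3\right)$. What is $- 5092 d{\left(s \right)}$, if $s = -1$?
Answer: $81472$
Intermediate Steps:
$d{\left(o \right)} = \left(-3 + o\right) \left(5 + o\right)$ ($d{\left(o \right)} = \left(5 + o\right) \left(-3 + o\right) = \left(-3 + o\right) \left(5 + o\right)$)
$- 5092 d{\left(s \right)} = - 5092 \left(-15 + \left(-1\right)^{2} + 2 \left(-1\right)\right) = - 5092 \left(-15 + 1 - 2\right) = \left(-5092\right) \left(-16\right) = 81472$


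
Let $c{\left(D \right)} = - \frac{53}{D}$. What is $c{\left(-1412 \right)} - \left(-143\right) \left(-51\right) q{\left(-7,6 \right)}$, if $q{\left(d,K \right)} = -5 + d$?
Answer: $\frac{123572645}{1412} \approx 87516.0$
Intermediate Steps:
$c{\left(-1412 \right)} - \left(-143\right) \left(-51\right) q{\left(-7,6 \right)} = - \frac{53}{-1412} - \left(-143\right) \left(-51\right) \left(-5 - 7\right) = \left(-53\right) \left(- \frac{1}{1412}\right) - 7293 \left(-12\right) = \frac{53}{1412} - -87516 = \frac{53}{1412} + 87516 = \frac{123572645}{1412}$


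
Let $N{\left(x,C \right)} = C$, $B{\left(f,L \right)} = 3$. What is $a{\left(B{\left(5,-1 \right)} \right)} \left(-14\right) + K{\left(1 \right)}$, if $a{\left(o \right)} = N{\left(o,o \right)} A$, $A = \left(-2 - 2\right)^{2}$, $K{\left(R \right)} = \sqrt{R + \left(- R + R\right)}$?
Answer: $-671$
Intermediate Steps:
$K{\left(R \right)} = \sqrt{R}$ ($K{\left(R \right)} = \sqrt{R + 0} = \sqrt{R}$)
$A = 16$ ($A = \left(-4\right)^{2} = 16$)
$a{\left(o \right)} = 16 o$ ($a{\left(o \right)} = o 16 = 16 o$)
$a{\left(B{\left(5,-1 \right)} \right)} \left(-14\right) + K{\left(1 \right)} = 16 \cdot 3 \left(-14\right) + \sqrt{1} = 48 \left(-14\right) + 1 = -672 + 1 = -671$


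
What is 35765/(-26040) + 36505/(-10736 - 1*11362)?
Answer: -19343613/6393688 ≈ -3.0254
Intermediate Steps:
35765/(-26040) + 36505/(-10736 - 1*11362) = 35765*(-1/26040) + 36505/(-10736 - 11362) = -7153/5208 + 36505/(-22098) = -7153/5208 + 36505*(-1/22098) = -7153/5208 - 36505/22098 = -19343613/6393688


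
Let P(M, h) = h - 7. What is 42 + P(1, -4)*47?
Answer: -475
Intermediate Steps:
P(M, h) = -7 + h
42 + P(1, -4)*47 = 42 + (-7 - 4)*47 = 42 - 11*47 = 42 - 517 = -475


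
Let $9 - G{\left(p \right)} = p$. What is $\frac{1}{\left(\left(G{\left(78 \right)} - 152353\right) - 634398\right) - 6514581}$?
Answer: $- \frac{1}{7301401} \approx -1.3696 \cdot 10^{-7}$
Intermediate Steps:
$G{\left(p \right)} = 9 - p$
$\frac{1}{\left(\left(G{\left(78 \right)} - 152353\right) - 634398\right) - 6514581} = \frac{1}{\left(\left(\left(9 - 78\right) - 152353\right) - 634398\right) - 6514581} = \frac{1}{\left(\left(-69 - 152353\right) - 634398\right) - 6514581} = \frac{1}{\left(-152422 - 634398\right) - 6514581} = \frac{1}{-786820 - 6514581} = \frac{1}{-7301401} = - \frac{1}{7301401}$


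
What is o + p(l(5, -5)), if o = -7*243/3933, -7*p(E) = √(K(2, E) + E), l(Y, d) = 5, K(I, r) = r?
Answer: -189/437 - √10/7 ≈ -0.88425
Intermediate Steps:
p(E) = -√2*√E/7 (p(E) = -√(E + E)/7 = -√2*√E/7)
o = -189/437 (o = -1701*1/3933 = -189/437 ≈ -0.43249)
o + p(l(5, -5)) = -189/437 - √2*√5/7 = -189/437 - √10/7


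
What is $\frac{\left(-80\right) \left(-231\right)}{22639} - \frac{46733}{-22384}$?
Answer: $\frac{1471644707}{506751376} \approx 2.9041$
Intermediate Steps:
$\frac{\left(-80\right) \left(-231\right)}{22639} - \frac{46733}{-22384} = 18480 \cdot \frac{1}{22639} - - \frac{46733}{22384} = \frac{18480}{22639} + \frac{46733}{22384} = \frac{1471644707}{506751376}$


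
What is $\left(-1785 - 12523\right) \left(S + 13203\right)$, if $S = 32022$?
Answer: $-647079300$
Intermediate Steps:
$\left(-1785 - 12523\right) \left(S + 13203\right) = \left(-1785 - 12523\right) \left(32022 + 13203\right) = \left(-14308\right) 45225 = -647079300$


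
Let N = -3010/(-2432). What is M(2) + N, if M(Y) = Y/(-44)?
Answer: 15947/13376 ≈ 1.1922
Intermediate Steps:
M(Y) = -Y/44 (M(Y) = Y*(-1/44) = -Y/44)
N = 1505/1216 (N = -3010*(-1/2432) = 1505/1216 ≈ 1.2377)
M(2) + N = -1/44*2 + 1505/1216 = -1/22 + 1505/1216 = 15947/13376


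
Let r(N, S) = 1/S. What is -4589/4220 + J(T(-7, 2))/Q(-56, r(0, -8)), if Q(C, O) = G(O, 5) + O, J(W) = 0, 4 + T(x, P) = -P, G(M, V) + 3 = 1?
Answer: -4589/4220 ≈ -1.0874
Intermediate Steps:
G(M, V) = -2 (G(M, V) = -3 + 1 = -2)
T(x, P) = -4 - P
Q(C, O) = -2 + O
-4589/4220 + J(T(-7, 2))/Q(-56, r(0, -8)) = -4589/4220 + 0/(-2 + 1/(-8)) = -4589*1/4220 + 0/(-2 - ⅛) = -4589/4220 + 0/(-17/8) = -4589/4220 + 0*(-8/17) = -4589/4220 + 0 = -4589/4220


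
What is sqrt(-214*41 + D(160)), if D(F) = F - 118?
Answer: 2*I*sqrt(2183) ≈ 93.445*I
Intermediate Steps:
D(F) = -118 + F
sqrt(-214*41 + D(160)) = sqrt(-214*41 + (-118 + 160)) = sqrt(-8774 + 42) = sqrt(-8732) = 2*I*sqrt(2183)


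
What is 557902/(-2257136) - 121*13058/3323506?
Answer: -1355126538215/1875401259704 ≈ -0.72258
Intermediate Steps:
557902/(-2257136) - 121*13058/3323506 = 557902*(-1/2257136) - 1580018*1/3323506 = -278951/1128568 - 790009/1661753 = -1355126538215/1875401259704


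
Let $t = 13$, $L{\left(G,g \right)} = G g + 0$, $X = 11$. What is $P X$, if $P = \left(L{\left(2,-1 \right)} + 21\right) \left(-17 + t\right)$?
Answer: $-836$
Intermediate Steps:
$L{\left(G,g \right)} = G g$
$P = -76$ ($P = \left(2 \left(-1\right) + 21\right) \left(-17 + 13\right) = \left(-2 + 21\right) \left(-4\right) = 19 \left(-4\right) = -76$)
$P X = \left(-76\right) 11 = -836$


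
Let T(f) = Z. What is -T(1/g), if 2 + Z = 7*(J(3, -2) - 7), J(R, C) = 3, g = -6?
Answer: 30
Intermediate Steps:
Z = -30 (Z = -2 + 7*(3 - 7) = -2 + 7*(-4) = -2 - 28 = -30)
T(f) = -30
-T(1/g) = -1*(-30) = 30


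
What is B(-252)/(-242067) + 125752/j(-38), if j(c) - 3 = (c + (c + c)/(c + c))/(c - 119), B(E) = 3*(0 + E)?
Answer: 56894579254/1463929 ≈ 38864.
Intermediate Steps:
B(E) = 3*E
j(c) = 3 + (1 + c)/(-119 + c) (j(c) = 3 + (c + (c + c)/(c + c))/(c - 119) = 3 + (c + (2*c)/((2*c)))/(-119 + c) = 3 + (c + (2*c)*(1/(2*c)))/(-119 + c) = 3 + (c + 1)/(-119 + c) = 3 + (1 + c)/(-119 + c))
B(-252)/(-242067) + 125752/j(-38) = (3*(-252))/(-242067) + 125752/((4*(-89 - 38)/(-119 - 38))) = -756*(-1/242067) + 125752/((4*(-127)/(-157))) = 36/11527 + 125752/((4*(-1/157)*(-127))) = 36/11527 + 125752/(508/157) = 36/11527 + 125752*(157/508) = 36/11527 + 4935766/127 = 56894579254/1463929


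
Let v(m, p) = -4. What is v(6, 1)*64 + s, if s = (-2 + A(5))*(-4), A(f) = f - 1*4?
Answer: -252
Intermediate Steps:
A(f) = -4 + f (A(f) = f - 4 = -4 + f)
s = 4 (s = (-2 + (-4 + 5))*(-4) = (-2 + 1)*(-4) = -1*(-4) = 4)
v(6, 1)*64 + s = -4*64 + 4 = -256 + 4 = -252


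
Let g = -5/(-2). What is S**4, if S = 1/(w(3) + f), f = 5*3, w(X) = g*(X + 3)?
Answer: 1/810000 ≈ 1.2346e-6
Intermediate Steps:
g = 5/2 (g = -5*(-1/2) = 5/2 ≈ 2.5000)
w(X) = 15/2 + 5*X/2 (w(X) = 5*(X + 3)/2 = 5*(3 + X)/2 = 15/2 + 5*X/2)
f = 15
S = 1/30 (S = 1/((15/2 + (5/2)*3) + 15) = 1/((15/2 + 15/2) + 15) = 1/(15 + 15) = 1/30 ≈ 0.033333)
S**4 = (1/30)**4 = 1/810000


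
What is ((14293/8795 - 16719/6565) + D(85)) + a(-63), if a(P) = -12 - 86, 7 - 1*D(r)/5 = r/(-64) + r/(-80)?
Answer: -38407865713/739061440 ≈ -51.968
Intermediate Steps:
D(r) = 35 + 9*r/64 (D(r) = 35 - 5*(r/(-64) + r/(-80)) = 35 - 5*(r*(-1/64) + r*(-1/80)) = 35 - 5*(-r/64 - r/80) = 35 - (-9)*r/64 = 35 + 9*r/64)
a(P) = -98
((14293/8795 - 16719/6565) + D(85)) + a(-63) = ((14293/8795 - 16719/6565) + (35 + (9/64)*85)) - 98 = ((14293*(1/8795) - 16719*1/6565) + (35 + 765/64)) - 98 = ((14293/8795 - 16719/6565) + 3005/64) - 98 = (-10642012/11547835 + 3005/64) - 98 = 34020155407/739061440 - 98 = -38407865713/739061440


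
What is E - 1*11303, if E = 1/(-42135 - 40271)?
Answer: -931435019/82406 ≈ -11303.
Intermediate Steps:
E = -1/82406 (E = 1/(-82406) = -1/82406 ≈ -1.2135e-5)
E - 1*11303 = -1/82406 - 1*11303 = -1/82406 - 11303 = -931435019/82406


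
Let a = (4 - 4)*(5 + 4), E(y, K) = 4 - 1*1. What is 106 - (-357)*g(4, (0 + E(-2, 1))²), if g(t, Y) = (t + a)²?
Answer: 5818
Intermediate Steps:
E(y, K) = 3 (E(y, K) = 4 - 1 = 3)
a = 0 (a = 0*9 = 0)
g(t, Y) = t² (g(t, Y) = (t + 0)² = t²)
106 - (-357)*g(4, (0 + E(-2, 1))²) = 106 - (-357)*4² = 106 - (-357)*16 = 106 - 51*(-112) = 106 + 5712 = 5818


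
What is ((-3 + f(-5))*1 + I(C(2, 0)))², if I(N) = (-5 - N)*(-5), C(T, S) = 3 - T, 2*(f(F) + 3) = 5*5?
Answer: 5329/4 ≈ 1332.3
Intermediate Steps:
f(F) = 19/2 (f(F) = -3 + (5*5)/2 = -3 + (½)*25 = -3 + 25/2 = 19/2)
I(N) = 25 + 5*N
((-3 + f(-5))*1 + I(C(2, 0)))² = ((-3 + 19/2)*1 + (25 + 5*(3 - 1*2)))² = ((13/2)*1 + (25 + 5*(3 - 2)))² = (13/2 + (25 + 5*1))² = (13/2 + (25 + 5))² = (13/2 + 30)² = (73/2)² = 5329/4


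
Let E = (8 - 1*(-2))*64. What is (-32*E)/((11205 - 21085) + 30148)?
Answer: -5120/5067 ≈ -1.0105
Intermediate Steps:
E = 640 (E = (8 + 2)*64 = 10*64 = 640)
(-32*E)/((11205 - 21085) + 30148) = (-32*640)/((11205 - 21085) + 30148) = -20480/(-9880 + 30148) = -20480/20268 = -20480*1/20268 = -5120/5067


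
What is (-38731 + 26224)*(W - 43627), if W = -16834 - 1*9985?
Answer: 881068122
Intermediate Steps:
W = -26819 (W = -16834 - 9985 = -26819)
(-38731 + 26224)*(W - 43627) = (-38731 + 26224)*(-26819 - 43627) = -12507*(-70446) = 881068122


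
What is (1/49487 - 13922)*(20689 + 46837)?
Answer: -46522578785838/49487 ≈ -9.4010e+8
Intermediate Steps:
(1/49487 - 13922)*(20689 + 46837) = (1/49487 - 13922)*67526 = -688958013/49487*67526 = -46522578785838/49487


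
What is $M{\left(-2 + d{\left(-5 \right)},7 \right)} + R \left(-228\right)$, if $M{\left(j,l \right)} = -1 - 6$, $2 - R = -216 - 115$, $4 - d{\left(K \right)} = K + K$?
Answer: $-75931$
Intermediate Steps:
$d{\left(K \right)} = 4 - 2 K$ ($d{\left(K \right)} = 4 - \left(K + K\right) = 4 - 2 K$)
$R = 333$ ($R = 2 - \left(-216 - 115\right) = 2 - -331 = 2 + 331 = 333$)
$M{\left(j,l \right)} = -7$
$M{\left(-2 + d{\left(-5 \right)},7 \right)} + R \left(-228\right) = -7 + 333 \left(-228\right) = -7 - 75924 = -75931$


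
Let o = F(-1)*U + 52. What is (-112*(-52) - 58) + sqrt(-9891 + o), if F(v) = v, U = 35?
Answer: 5766 + I*sqrt(9874) ≈ 5766.0 + 99.368*I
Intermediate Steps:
o = 17 (o = -1*35 + 52 = -35 + 52 = 17)
(-112*(-52) - 58) + sqrt(-9891 + o) = (-112*(-52) - 58) + sqrt(-9891 + 17) = (5824 - 58) + sqrt(-9874) = 5766 + I*sqrt(9874)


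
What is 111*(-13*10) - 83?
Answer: -14513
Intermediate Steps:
111*(-13*10) - 83 = 111*(-130) - 83 = -14430 - 83 = -14513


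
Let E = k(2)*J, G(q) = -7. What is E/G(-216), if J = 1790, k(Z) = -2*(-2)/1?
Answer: -7160/7 ≈ -1022.9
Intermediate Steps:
k(Z) = 4 (k(Z) = 4*1 = 4)
E = 7160 (E = 4*1790 = 7160)
E/G(-216) = 7160/(-7) = 7160*(-1/7) = -7160/7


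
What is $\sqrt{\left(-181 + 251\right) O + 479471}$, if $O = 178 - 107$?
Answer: $\sqrt{484441} \approx 696.02$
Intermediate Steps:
$O = 71$
$\sqrt{\left(-181 + 251\right) O + 479471} = \sqrt{\left(-181 + 251\right) 71 + 479471} = \sqrt{70 \cdot 71 + 479471} = \sqrt{4970 + 479471} = \sqrt{484441}$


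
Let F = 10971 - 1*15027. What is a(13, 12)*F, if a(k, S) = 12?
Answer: -48672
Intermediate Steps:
F = -4056 (F = 10971 - 15027 = -4056)
a(13, 12)*F = 12*(-4056) = -48672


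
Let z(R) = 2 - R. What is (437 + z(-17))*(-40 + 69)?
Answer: 13224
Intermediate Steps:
(437 + z(-17))*(-40 + 69) = (437 + (2 - 1*(-17)))*(-40 + 69) = (437 + (2 + 17))*29 = (437 + 19)*29 = 456*29 = 13224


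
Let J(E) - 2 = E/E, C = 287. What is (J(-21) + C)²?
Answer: 84100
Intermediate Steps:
J(E) = 3 (J(E) = 2 + E/E = 2 + 1 = 3)
(J(-21) + C)² = (3 + 287)² = 290² = 84100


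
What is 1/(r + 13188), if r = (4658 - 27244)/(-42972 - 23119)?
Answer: 66091/871630694 ≈ 7.5825e-5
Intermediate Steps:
r = 22586/66091 (r = -22586/(-66091) = -22586*(-1/66091) = 22586/66091 ≈ 0.34174)
1/(r + 13188) = 1/(22586/66091 + 13188) = 1/(871630694/66091) = 66091/871630694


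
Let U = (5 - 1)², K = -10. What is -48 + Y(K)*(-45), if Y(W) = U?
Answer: -768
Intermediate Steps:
U = 16 (U = 4² = 16)
Y(W) = 16
-48 + Y(K)*(-45) = -48 + 16*(-45) = -48 - 720 = -768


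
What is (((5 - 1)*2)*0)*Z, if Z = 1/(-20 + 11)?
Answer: 0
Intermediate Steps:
Z = -⅑ (Z = 1/(-9) = -⅑ ≈ -0.11111)
(((5 - 1)*2)*0)*Z = (((5 - 1)*2)*0)*(-⅑) = ((4*2)*0)*(-⅑) = (8*0)*(-⅑) = 0*(-⅑) = 0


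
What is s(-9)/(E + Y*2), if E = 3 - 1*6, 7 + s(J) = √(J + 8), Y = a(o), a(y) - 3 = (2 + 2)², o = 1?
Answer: -⅕ + I/35 ≈ -0.2 + 0.028571*I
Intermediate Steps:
a(y) = 19 (a(y) = 3 + (2 + 2)² = 3 + 4² = 3 + 16 = 19)
Y = 19
s(J) = -7 + √(8 + J) (s(J) = -7 + √(J + 8) = -7 + √(8 + J))
E = -3 (E = 3 - 6 = -3)
s(-9)/(E + Y*2) = (-7 + √(8 - 9))/(-3 + 19*2) = (-7 + √(-1))/(-3 + 38) = (-7 + I)/35 = (-7 + I)*(1/35) = -⅕ + I/35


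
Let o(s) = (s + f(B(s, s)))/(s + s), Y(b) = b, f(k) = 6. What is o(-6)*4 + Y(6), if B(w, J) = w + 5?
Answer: 6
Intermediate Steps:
B(w, J) = 5 + w
o(s) = (6 + s)/(2*s) (o(s) = (s + 6)/(s + s) = (6 + s)/((2*s)) = (6 + s)*(1/(2*s)) = (6 + s)/(2*s))
o(-6)*4 + Y(6) = ((1/2)*(6 - 6)/(-6))*4 + 6 = ((1/2)*(-1/6)*0)*4 + 6 = 0*4 + 6 = 0 + 6 = 6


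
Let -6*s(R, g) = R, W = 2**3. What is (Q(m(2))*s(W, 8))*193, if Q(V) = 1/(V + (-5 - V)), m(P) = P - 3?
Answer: 772/15 ≈ 51.467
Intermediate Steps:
m(P) = -3 + P
W = 8
s(R, g) = -R/6
Q(V) = -1/5 (Q(V) = 1/(-5) = -1/5)
(Q(m(2))*s(W, 8))*193 = -(-1)*8/30*193 = -1/5*(-4/3)*193 = (4/15)*193 = 772/15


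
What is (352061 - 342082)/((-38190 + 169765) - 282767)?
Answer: -9979/151192 ≈ -0.066002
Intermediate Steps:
(352061 - 342082)/((-38190 + 169765) - 282767) = 9979/(131575 - 282767) = 9979/(-151192) = 9979*(-1/151192) = -9979/151192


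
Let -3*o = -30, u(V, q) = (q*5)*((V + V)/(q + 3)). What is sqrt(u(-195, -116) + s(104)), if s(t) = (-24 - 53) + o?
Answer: I*sqrt(26416123)/113 ≈ 45.484*I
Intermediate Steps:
u(V, q) = 10*V*q/(3 + q) (u(V, q) = (5*q)*((2*V)/(3 + q)) = (5*q)*(2*V/(3 + q)) = 10*V*q/(3 + q))
o = 10 (o = -1/3*(-30) = 10)
s(t) = -67 (s(t) = (-24 - 53) + 10 = -77 + 10 = -67)
sqrt(u(-195, -116) + s(104)) = sqrt(10*(-195)*(-116)/(3 - 116) - 67) = sqrt(10*(-195)*(-116)/(-113) - 67) = sqrt(10*(-195)*(-116)*(-1/113) - 67) = sqrt(-226200/113 - 67) = sqrt(-233771/113) = I*sqrt(26416123)/113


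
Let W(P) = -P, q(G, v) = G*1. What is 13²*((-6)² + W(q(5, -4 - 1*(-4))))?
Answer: 5239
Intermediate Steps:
q(G, v) = G
13²*((-6)² + W(q(5, -4 - 1*(-4)))) = 13²*((-6)² - 1*5) = 169*(36 - 5) = 169*31 = 5239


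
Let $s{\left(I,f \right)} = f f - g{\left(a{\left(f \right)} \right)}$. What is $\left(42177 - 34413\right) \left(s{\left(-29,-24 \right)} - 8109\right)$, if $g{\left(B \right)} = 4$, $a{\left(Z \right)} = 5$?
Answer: $-58517268$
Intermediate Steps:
$s{\left(I,f \right)} = -4 + f^{2}$ ($s{\left(I,f \right)} = f f - 4 = f^{2} - 4 = -4 + f^{2}$)
$\left(42177 - 34413\right) \left(s{\left(-29,-24 \right)} - 8109\right) = \left(42177 - 34413\right) \left(\left(-4 + \left(-24\right)^{2}\right) - 8109\right) = 7764 \left(\left(-4 + 576\right) - 8109\right) = 7764 \left(572 - 8109\right) = 7764 \left(-7537\right) = -58517268$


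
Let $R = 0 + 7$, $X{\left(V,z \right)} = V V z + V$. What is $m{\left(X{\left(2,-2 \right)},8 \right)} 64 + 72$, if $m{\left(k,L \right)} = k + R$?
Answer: $136$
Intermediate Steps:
$X{\left(V,z \right)} = V + z V^{2}$ ($X{\left(V,z \right)} = V^{2} z + V = z V^{2} + V = V + z V^{2}$)
$R = 7$
$m{\left(k,L \right)} = 7 + k$ ($m{\left(k,L \right)} = k + 7 = 7 + k$)
$m{\left(X{\left(2,-2 \right)},8 \right)} 64 + 72 = \left(7 + 2 \left(1 + 2 \left(-2\right)\right)\right) 64 + 72 = \left(7 + 2 \left(1 - 4\right)\right) 64 + 72 = \left(7 + 2 \left(-3\right)\right) 64 + 72 = \left(7 - 6\right) 64 + 72 = 1 \cdot 64 + 72 = 64 + 72 = 136$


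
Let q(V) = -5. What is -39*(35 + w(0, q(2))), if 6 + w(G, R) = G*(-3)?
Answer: -1131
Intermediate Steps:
w(G, R) = -6 - 3*G (w(G, R) = -6 + G*(-3) = -6 - 3*G)
-39*(35 + w(0, q(2))) = -39*(35 + (-6 - 3*0)) = -39*(35 + (-6 + 0)) = -39*(35 - 6) = -39*29 = -1131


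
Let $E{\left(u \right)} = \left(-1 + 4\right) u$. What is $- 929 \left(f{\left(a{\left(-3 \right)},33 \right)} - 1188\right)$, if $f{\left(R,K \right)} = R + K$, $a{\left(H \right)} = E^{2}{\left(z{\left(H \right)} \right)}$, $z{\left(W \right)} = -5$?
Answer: $863970$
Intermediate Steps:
$E{\left(u \right)} = 3 u$
$a{\left(H \right)} = 225$ ($a{\left(H \right)} = \left(3 \left(-5\right)\right)^{2} = \left(-15\right)^{2} = 225$)
$f{\left(R,K \right)} = K + R$
$- 929 \left(f{\left(a{\left(-3 \right)},33 \right)} - 1188\right) = - 929 \left(\left(33 + 225\right) - 1188\right) = - 929 \left(258 - 1188\right) = \left(-929\right) \left(-930\right) = 863970$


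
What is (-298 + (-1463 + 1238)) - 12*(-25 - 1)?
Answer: -211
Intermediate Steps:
(-298 + (-1463 + 1238)) - 12*(-25 - 1) = (-298 - 225) - 12*(-26) = -523 + 312 = -211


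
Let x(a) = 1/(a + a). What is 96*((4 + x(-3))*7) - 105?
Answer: 2471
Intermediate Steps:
x(a) = 1/(2*a)
96*((4 + x(-3))*7) - 105 = 96*((4 + (½)/(-3))*7) - 105 = 96*((4 + (½)*(-⅓))*7) - 105 = 96*((4 - ⅙)*7) - 105 = 96*((23/6)*7) - 105 = 96*(161/6) - 105 = 2576 - 105 = 2471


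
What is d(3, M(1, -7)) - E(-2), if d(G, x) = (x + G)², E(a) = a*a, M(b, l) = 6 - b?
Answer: 60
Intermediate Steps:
E(a) = a²
d(G, x) = (G + x)²
d(3, M(1, -7)) - E(-2) = (3 + (6 - 1*1))² - 1*(-2)² = (3 + (6 - 1))² - 1*4 = (3 + 5)² - 4 = 8² - 4 = 64 - 4 = 60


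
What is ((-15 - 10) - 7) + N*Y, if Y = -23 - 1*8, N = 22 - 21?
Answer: -63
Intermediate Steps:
N = 1
Y = -31 (Y = -23 - 8 = -31)
((-15 - 10) - 7) + N*Y = ((-15 - 10) - 7) + 1*(-31) = (-25 - 7) - 31 = -32 - 31 = -63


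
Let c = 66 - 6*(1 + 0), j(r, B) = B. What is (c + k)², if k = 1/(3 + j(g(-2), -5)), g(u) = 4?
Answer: 14161/4 ≈ 3540.3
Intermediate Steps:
c = 60 (c = 66 - 6 = 60)
k = -½ (k = 1/(3 - 5) = 1/(-2) = -½ ≈ -0.50000)
(c + k)² = (60 - ½)² = (119/2)² = 14161/4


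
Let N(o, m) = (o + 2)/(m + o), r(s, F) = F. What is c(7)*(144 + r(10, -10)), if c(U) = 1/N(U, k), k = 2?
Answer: 134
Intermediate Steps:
N(o, m) = (2 + o)/(m + o)
c(U) = 1 (c(U) = 1/((2 + U)/(2 + U)) = 1/1 = 1)
c(7)*(144 + r(10, -10)) = 1*(144 - 10) = 1*134 = 134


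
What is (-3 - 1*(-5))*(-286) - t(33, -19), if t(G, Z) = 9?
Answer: -581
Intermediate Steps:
(-3 - 1*(-5))*(-286) - t(33, -19) = (-3 - 1*(-5))*(-286) - 1*9 = (-3 + 5)*(-286) - 9 = 2*(-286) - 9 = -572 - 9 = -581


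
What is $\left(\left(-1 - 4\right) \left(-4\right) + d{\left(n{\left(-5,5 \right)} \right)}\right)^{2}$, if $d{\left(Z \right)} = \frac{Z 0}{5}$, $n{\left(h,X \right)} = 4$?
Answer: $400$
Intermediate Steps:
$d{\left(Z \right)} = 0$ ($d{\left(Z \right)} = 0 \cdot \frac{1}{5} = 0$)
$\left(\left(-1 - 4\right) \left(-4\right) + d{\left(n{\left(-5,5 \right)} \right)}\right)^{2} = \left(\left(-1 - 4\right) \left(-4\right) + 0\right)^{2} = \left(\left(-5\right) \left(-4\right) + 0\right)^{2} = \left(20 + 0\right)^{2} = 20^{2} = 400$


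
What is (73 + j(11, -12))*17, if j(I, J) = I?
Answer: 1428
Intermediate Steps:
(73 + j(11, -12))*17 = (73 + 11)*17 = 84*17 = 1428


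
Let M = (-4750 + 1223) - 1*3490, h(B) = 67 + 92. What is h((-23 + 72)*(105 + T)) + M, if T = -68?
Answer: -6858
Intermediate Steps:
h(B) = 159
M = -7017 (M = -3527 - 3490 = -7017)
h((-23 + 72)*(105 + T)) + M = 159 - 7017 = -6858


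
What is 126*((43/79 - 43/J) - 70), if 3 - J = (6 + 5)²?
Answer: -40576347/4661 ≈ -8705.5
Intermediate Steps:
J = -118 (J = 3 - (6 + 5)² = 3 - 1*11² = 3 - 1*121 = 3 - 121 = -118)
126*((43/79 - 43/J) - 70) = 126*((43/79 - 43/(-118)) - 70) = 126*((43*(1/79) - 43*(-1/118)) - 70) = 126*((43/79 + 43/118) - 70) = 126*(8471/9322 - 70) = 126*(-644069/9322) = -40576347/4661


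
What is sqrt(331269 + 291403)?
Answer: 4*sqrt(38917) ≈ 789.10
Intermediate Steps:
sqrt(331269 + 291403) = sqrt(622672) = 4*sqrt(38917)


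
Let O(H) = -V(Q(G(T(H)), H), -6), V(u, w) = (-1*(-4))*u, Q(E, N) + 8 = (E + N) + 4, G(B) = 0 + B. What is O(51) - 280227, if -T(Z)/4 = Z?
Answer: -279599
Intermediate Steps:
T(Z) = -4*Z
G(B) = B
Q(E, N) = -4 + E + N (Q(E, N) = -8 + ((E + N) + 4) = -8 + (4 + E + N) = -4 + E + N)
V(u, w) = 4*u
O(H) = 16 + 12*H (O(H) = -4*(-4 - 4*H + H) = -4*(-4 - 3*H) = -(-16 - 12*H) = 16 + 12*H)
O(51) - 280227 = (16 + 12*51) - 280227 = (16 + 612) - 280227 = 628 - 280227 = -279599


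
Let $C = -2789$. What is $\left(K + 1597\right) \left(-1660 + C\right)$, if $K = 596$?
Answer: $-9756657$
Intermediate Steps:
$\left(K + 1597\right) \left(-1660 + C\right) = \left(596 + 1597\right) \left(-1660 - 2789\right) = 2193 \left(-4449\right) = -9756657$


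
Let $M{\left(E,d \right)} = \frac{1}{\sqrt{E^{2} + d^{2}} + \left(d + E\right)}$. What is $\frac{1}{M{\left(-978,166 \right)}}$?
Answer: $-812 + 2 \sqrt{246010} \approx 179.99$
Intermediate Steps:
$M{\left(E,d \right)} = \frac{1}{E + d + \sqrt{E^{2} + d^{2}}}$ ($M{\left(E,d \right)} = \frac{1}{\sqrt{E^{2} + d^{2}} + \left(E + d\right)} = \frac{1}{E + d + \sqrt{E^{2} + d^{2}}}$)
$\frac{1}{M{\left(-978,166 \right)}} = \frac{1}{\frac{1}{-978 + 166 + \sqrt{\left(-978\right)^{2} + 166^{2}}}} = \frac{1}{\frac{1}{-978 + 166 + \sqrt{956484 + 27556}}} = \frac{1}{\frac{1}{-978 + 166 + \sqrt{984040}}} = \frac{1}{\frac{1}{-978 + 166 + 2 \sqrt{246010}}} = \frac{1}{\frac{1}{-812 + 2 \sqrt{246010}}} = -812 + 2 \sqrt{246010}$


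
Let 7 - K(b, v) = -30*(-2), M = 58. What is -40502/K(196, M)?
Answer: 40502/53 ≈ 764.19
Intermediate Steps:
K(b, v) = -53 (K(b, v) = 7 - (-30)*(-2) = 7 - 1*60 = 7 - 60 = -53)
-40502/K(196, M) = -40502/(-53) = -40502*(-1/53) = 40502/53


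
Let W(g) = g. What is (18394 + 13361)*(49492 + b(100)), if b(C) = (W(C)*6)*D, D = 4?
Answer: 1647830460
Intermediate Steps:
b(C) = 24*C (b(C) = (C*6)*4 = (6*C)*4 = 24*C)
(18394 + 13361)*(49492 + b(100)) = (18394 + 13361)*(49492 + 24*100) = 31755*(49492 + 2400) = 31755*51892 = 1647830460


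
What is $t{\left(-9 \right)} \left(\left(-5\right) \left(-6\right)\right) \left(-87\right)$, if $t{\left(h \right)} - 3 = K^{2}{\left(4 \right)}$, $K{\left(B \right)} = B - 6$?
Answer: $-18270$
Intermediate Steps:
$K{\left(B \right)} = -6 + B$ ($K{\left(B \right)} = B - 6 = -6 + B$)
$t{\left(h \right)} = 7$ ($t{\left(h \right)} = 3 + \left(-6 + 4\right)^{2} = 3 + \left(-2\right)^{2} = 3 + 4 = 7$)
$t{\left(-9 \right)} \left(\left(-5\right) \left(-6\right)\right) \left(-87\right) = 7 \left(\left(-5\right) \left(-6\right)\right) \left(-87\right) = 7 \cdot 30 \left(-87\right) = 210 \left(-87\right) = -18270$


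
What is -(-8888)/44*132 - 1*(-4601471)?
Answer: 4628135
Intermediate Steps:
-(-8888)/44*132 - 1*(-4601471) = -(-8888)/44*132 + 4601471 = -88*(-101/44)*132 + 4601471 = 202*132 + 4601471 = 26664 + 4601471 = 4628135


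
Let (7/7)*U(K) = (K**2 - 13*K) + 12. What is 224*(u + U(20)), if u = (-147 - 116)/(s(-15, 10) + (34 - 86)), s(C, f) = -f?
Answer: 1084944/31 ≈ 34998.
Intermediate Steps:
U(K) = 12 + K**2 - 13*K (U(K) = (K**2 - 13*K) + 12 = 12 + K**2 - 13*K)
u = 263/62 (u = (-147 - 116)/(-1*10 + (34 - 86)) = -263/(-10 - 52) = -263/(-62) = -263*(-1/62) = 263/62 ≈ 4.2419)
224*(u + U(20)) = 224*(263/62 + (12 + 20**2 - 13*20)) = 224*(263/62 + (12 + 400 - 260)) = 224*(263/62 + 152) = 224*(9687/62) = 1084944/31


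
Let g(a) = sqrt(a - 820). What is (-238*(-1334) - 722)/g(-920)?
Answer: -10559*I*sqrt(435)/29 ≈ -7594.0*I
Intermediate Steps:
g(a) = sqrt(-820 + a)
(-238*(-1334) - 722)/g(-920) = (-238*(-1334) - 722)/(sqrt(-820 - 920)) = (317492 - 722)/(sqrt(-1740)) = 316770/((2*I*sqrt(435))) = 316770*(-I*sqrt(435)/870) = -10559*I*sqrt(435)/29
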